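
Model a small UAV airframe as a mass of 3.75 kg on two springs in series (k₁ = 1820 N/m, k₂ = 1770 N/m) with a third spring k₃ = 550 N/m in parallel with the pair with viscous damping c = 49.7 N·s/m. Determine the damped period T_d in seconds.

0.340 s

Series pair: k_s = k₁k₂/(k₁+k₂) = (1820)(1770)/(1820 + 1770) = 897.3 N/m. In parallel with k₃: k_eq = 897.3 + 550 = 1447 N/m.
ω_n = √(k_eq/m) = √(1447/3.75) = 19.65 rad/s.
Critical damping c_c = 2√(k_eq·m) = 2√(1447 × 3.75) = 147.3 N·s/m, so ζ = c/c_c = 49.7/147.3 = 0.3373.
ω_d = ω_n√(1 − ζ²) = 19.65 × √(1 − 0.114) = 18.49 rad/s.
T_d = 2π/ω_d = 0.3397 s.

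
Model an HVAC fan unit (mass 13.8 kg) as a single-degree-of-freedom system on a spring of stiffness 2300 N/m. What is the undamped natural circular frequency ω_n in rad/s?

ω_n = √(k/m) = √(2300/13.8) = √166.7 = 12.91 rad/s.

12.9 rad/s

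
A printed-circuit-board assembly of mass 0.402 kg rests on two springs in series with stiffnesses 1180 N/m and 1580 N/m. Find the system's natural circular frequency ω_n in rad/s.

41.0 rad/s

Series springs: 1/k_eq = 1/1180 + 1/1580 = 0.001480, so k_eq = 675.5 N/m.
ω_n = √(k_eq/m) = √(675.5/0.402) = √1680 = 40.99 rad/s.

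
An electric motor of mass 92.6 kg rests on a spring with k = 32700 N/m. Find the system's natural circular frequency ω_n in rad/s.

18.8 rad/s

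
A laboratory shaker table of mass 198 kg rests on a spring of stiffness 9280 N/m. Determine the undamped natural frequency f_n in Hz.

1.09 Hz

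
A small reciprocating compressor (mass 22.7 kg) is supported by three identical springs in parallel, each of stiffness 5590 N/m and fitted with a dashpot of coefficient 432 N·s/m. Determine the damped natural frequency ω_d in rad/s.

Parallel springs add: k_eq = 3 × 5590 = 16770 N/m.
ω_n = √(k_eq/m) = √(16770/22.7) = 27.18 rad/s.
Critical damping c_c = 2√(k_eq·m) = 2√(16770 × 22.7) = 1234 N·s/m, so ζ = c/c_c = 432/1234 = 0.3501.
ω_d = ω_n√(1 − ζ²) = 27.18 × √(1 − 0.123) = 25.46 rad/s.

25.5 rad/s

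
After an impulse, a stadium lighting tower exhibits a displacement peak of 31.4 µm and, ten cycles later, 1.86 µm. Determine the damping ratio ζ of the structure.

Logarithmic decrement δ = (1/n)·ln(x₀/x_n) = (1/10)·ln(31.4/1.86) = (1/10)·ln(16.88) = 0.2826.
ζ = δ/√(4π² + δ²) = 0.2826/√(39.48 + 0.0799) = 0.2826/6.290 = 0.04494.

0.0449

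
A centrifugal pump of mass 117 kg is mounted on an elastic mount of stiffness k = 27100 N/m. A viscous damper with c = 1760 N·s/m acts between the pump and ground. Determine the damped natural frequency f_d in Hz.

ω_n = √(k/m) = √(27100/117) = 15.22 rad/s.
Critical damping c_c = 2√(k·m) = 2√(27100 × 117) = 3561 N·s/m, so ζ = c/c_c = 1760/3561 = 0.4942.
ω_d = ω_n√(1 − ζ²) = 15.22 × √(1 − 0.244) = 13.23 rad/s.
f_d = ω_d/(2π) = 2.106 Hz.

2.11 Hz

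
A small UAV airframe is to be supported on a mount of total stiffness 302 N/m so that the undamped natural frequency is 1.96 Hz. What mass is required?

1.99 kg

ω_n = 2πf_n = 2π × 1.96 = 12.32 rad/s.
m = k/ω_n² = 302/12.32² = 302/151.7 = 1.991 kg.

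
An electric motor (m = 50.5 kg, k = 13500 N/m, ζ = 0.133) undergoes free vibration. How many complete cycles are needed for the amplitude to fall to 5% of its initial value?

4 cycles

Logarithmic decrement δ = 2πζ/√(1 − ζ²) = 2π × 0.1330/√(1 − 0.0177) = 0.8432.
x_n/x₀ = e^(−nδ) ≤ 0.05; take ln: n ≥ ln(1/0.05)/δ = 2.996/0.8432 = 3.553.
So 4 complete cycles are required.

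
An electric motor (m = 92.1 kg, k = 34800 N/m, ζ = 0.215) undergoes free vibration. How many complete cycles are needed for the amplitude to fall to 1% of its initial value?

Logarithmic decrement δ = 2πζ/√(1 − ζ²) = 2π × 0.2150/√(1 − 0.0462) = 1.383.
x_n/x₀ = e^(−nδ) ≤ 0.01; take ln: n ≥ ln(1/0.01)/δ = 4.605/1.383 = 3.329.
So 4 complete cycles are required.

4 cycles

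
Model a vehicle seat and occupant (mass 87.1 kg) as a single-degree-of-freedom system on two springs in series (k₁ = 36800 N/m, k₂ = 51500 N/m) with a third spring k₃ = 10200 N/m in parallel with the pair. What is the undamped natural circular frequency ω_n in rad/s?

Series pair: k_s = k₁k₂/(k₁+k₂) = (36800)(51500)/(36800 + 51500) = 21460 N/m. In parallel with k₃: k_eq = 21460 + 10200 = 31660 N/m.
ω_n = √(k_eq/m) = √(31660/87.1) = √363.5 = 19.07 rad/s.

19.1 rad/s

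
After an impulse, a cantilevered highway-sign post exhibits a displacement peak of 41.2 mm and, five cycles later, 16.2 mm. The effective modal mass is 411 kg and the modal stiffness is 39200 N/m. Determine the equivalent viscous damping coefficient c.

Logarithmic decrement δ = (1/n)·ln(x₀/x_n) = (1/5)·ln(41.2/16.2) = (1/5)·ln(2.543) = 0.1867.
ζ = δ/√(4π² + δ²) = 0.1867/√(39.48 + 0.0349) = 0.1867/6.286 = 0.02970.
c = ζ · 2√(km) = 0.02970 × 2√(39200 × 411) = 0.02970 × 8028 = 238.4 N·s/m.

238 N·s/m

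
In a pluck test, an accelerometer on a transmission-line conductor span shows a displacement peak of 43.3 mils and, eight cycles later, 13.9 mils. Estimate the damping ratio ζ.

0.0226

Logarithmic decrement δ = (1/n)·ln(x₀/x_n) = (1/8)·ln(43.3/13.9) = (1/8)·ln(3.115) = 0.1420.
ζ = δ/√(4π² + δ²) = 0.1420/√(39.48 + 0.0202) = 0.1420/6.285 = 0.02260.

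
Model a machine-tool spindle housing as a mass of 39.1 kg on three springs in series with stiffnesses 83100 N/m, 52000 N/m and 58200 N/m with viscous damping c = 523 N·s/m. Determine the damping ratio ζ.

0.291

Series springs: 1/k_eq = 1/83100 + 1/52000 + 1/58200 = 4.845×10^-5, so k_eq = 20640 N/m.
ω_n = √(k_eq/m) = √(20640/39.1) = 22.98 rad/s.
Critical damping c_c = 2√(k_eq·m) = 2√(20640 × 39.1) = 1797 N·s/m, so ζ = c/c_c = 523/1797 = 0.2911.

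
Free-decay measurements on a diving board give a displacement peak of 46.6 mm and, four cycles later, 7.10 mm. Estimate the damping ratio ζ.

0.0747

Logarithmic decrement δ = (1/n)·ln(x₀/x_n) = (1/4)·ln(46.6/7.10) = (1/4)·ln(6.563) = 0.4704.
ζ = δ/√(4π² + δ²) = 0.4704/√(39.48 + 0.221) = 0.4704/6.301 = 0.07465.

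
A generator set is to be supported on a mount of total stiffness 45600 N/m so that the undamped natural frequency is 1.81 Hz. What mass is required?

353 kg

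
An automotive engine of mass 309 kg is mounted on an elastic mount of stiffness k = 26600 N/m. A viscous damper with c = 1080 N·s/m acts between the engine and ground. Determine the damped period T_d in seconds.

0.690 s

ω_n = √(k/m) = √(26600/309) = 9.278 rad/s.
Critical damping c_c = 2√(k·m) = 2√(26600 × 309) = 5734 N·s/m, so ζ = c/c_c = 1080/5734 = 0.1884.
ω_d = ω_n√(1 − ζ²) = 9.278 × √(1 − 0.0355) = 9.112 rad/s.
T_d = 2π/ω_d = 0.6895 s.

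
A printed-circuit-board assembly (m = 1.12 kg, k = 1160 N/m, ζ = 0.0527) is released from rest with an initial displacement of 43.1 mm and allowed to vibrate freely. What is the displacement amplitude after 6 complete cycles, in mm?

Logarithmic decrement δ = 2πζ/√(1 − ζ²) = 2π × 0.05270/√(1 − 0.00278) = 0.3316.
After n cycles, x_n/x₀ = e^(−nδ), so x_6 = 43.1 × e^(−6 × 0.3316) = 43.1 × 0.1368 = 5.894 mm.

5.89 mm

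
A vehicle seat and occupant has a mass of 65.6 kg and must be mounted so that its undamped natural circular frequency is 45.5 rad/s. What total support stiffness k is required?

136000 N/m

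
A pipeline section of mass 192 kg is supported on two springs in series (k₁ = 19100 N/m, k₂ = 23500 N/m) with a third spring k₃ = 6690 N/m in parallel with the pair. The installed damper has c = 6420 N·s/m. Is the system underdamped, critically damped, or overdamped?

overdamped

Series pair: k_s = k₁k₂/(k₁+k₂) = (19100)(23500)/(19100 + 23500) = 10540 N/m. In parallel with k₃: k_eq = 10540 + 6690 = 17230 N/m.
c_c = 2√(k_eq·m) = 3637 N·s/m; ζ = c/c_c = 6420/3637 = 1.77.
Since ζ > 1 the system is overdamped.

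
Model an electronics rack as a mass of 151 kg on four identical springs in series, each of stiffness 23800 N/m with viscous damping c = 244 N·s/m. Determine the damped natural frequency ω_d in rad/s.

Series springs: 1/k_eq = 4/23800, so k_eq = 23800/4 = 5950 N/m.
ω_n = √(k_eq/m) = √(5950/151) = 6.277 rad/s.
Critical damping c_c = 2√(k_eq·m) = 2√(5950 × 151) = 1896 N·s/m, so ζ = c/c_c = 244/1896 = 0.1287.
ω_d = ω_n√(1 − ζ²) = 6.277 × √(1 − 0.0166) = 6.225 rad/s.

6.23 rad/s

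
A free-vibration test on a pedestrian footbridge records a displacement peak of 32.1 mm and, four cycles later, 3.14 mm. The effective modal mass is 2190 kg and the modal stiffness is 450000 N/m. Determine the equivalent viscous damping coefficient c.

5780 N·s/m

Logarithmic decrement δ = (1/n)·ln(x₀/x_n) = (1/4)·ln(32.1/3.14) = (1/4)·ln(10.22) = 0.5812.
ζ = δ/√(4π² + δ²) = 0.5812/√(39.48 + 0.338) = 0.5812/6.310 = 0.09210.
c = ζ · 2√(km) = 0.09210 × 2√(450000 × 2190) = 0.09210 × 62790 = 5783 N·s/m.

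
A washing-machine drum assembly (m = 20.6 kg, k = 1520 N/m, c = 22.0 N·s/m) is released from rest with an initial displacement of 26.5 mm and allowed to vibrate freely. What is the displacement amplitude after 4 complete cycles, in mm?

5.54 mm

ζ = c/(2√(km)) = 22.0/(2√(1520 × 20.6)) = 22.0/353.9 = 0.06216.
Logarithmic decrement δ = 2πζ/√(1 − ζ²) = 2π × 0.06216/√(1 − 0.00386) = 0.3913.
After n cycles, x_n/x₀ = e^(−nδ), so x_4 = 26.5 × e^(−4 × 0.3913) = 26.5 × 0.2090 = 5.539 mm.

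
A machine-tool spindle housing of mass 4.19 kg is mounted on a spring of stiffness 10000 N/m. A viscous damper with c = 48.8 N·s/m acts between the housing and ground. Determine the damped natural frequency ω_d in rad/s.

ω_n = √(k/m) = √(10000/4.19) = 48.85 rad/s.
Critical damping c_c = 2√(k·m) = 2√(10000 × 4.19) = 409.4 N·s/m, so ζ = c/c_c = 48.8/409.4 = 0.1192.
ω_d = ω_n√(1 − ζ²) = 48.85 × √(1 − 0.0142) = 48.50 rad/s.

48.5 rad/s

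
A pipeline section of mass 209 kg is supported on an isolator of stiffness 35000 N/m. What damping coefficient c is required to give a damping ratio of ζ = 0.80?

4330 N·s/m

c_c = 2√(k·m) = 2√(35000 × 209) = 5409 N·s/m.
c = ζ·c_c = 0.80 × 5409 = 4327 N·s/m.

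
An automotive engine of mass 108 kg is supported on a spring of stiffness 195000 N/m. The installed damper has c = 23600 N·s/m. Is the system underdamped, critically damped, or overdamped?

c_c = 2√(k·m) = 9178 N·s/m; ζ = c/c_c = 23600/9178 = 2.57.
Since ζ > 1 the system is overdamped.

overdamped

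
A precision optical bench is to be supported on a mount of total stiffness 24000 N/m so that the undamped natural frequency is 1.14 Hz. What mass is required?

ω_n = 2πf_n = 2π × 1.14 = 7.163 rad/s.
m = k/ω_n² = 24000/7.163² = 24000/51.31 = 467.8 kg.

468 kg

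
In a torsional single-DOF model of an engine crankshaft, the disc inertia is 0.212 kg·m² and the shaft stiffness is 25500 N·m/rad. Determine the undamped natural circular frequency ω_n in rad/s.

347 rad/s

ω_n = √(k_t/J) = √(25500/0.212) = √120300 = 346.8 rad/s.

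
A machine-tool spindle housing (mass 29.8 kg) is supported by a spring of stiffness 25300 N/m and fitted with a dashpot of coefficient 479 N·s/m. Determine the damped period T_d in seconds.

ω_n = √(k/m) = √(25300/29.8) = 29.14 rad/s.
Critical damping c_c = 2√(k·m) = 2√(25300 × 29.8) = 1737 N·s/m, so ζ = c/c_c = 479/1737 = 0.2758.
ω_d = ω_n√(1 − ζ²) = 29.14 × √(1 − 0.0761) = 28.01 rad/s.
T_d = 2π/ω_d = 0.2243 s.

0.224 s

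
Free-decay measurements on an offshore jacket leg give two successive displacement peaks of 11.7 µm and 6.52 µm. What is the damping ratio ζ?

0.0927

Logarithmic decrement δ = (1/n)·ln(x₀/x_n) = (1/1)·ln(11.7/6.52) = (1/1)·ln(1.794) = 0.5847.
ζ = δ/√(4π² + δ²) = 0.5847/√(39.48 + 0.342) = 0.5847/6.310 = 0.09266.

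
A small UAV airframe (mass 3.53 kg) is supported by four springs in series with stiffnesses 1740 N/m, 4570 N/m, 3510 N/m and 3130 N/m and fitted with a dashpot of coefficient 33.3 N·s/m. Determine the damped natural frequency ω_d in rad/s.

13.4 rad/s

Series springs: 1/k_eq = 1/1740 + 1/4570 + 1/3510 + 1/3130 = 0.001398, so k_eq = 715.3 N/m.
ω_n = √(k_eq/m) = √(715.3/3.53) = 14.24 rad/s.
Critical damping c_c = 2√(k_eq·m) = 2√(715.3 × 3.53) = 100.5 N·s/m, so ζ = c/c_c = 33.3/100.5 = 0.3313.
ω_d = ω_n√(1 − ζ²) = 14.24 × √(1 − 0.110) = 13.43 rad/s.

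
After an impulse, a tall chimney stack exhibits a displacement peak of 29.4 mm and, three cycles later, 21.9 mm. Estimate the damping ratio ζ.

0.0156

Logarithmic decrement δ = (1/n)·ln(x₀/x_n) = (1/3)·ln(29.4/21.9) = (1/3)·ln(1.342) = 0.09817.
ζ = δ/√(4π² + δ²) = 0.09817/√(39.48 + 0.00964) = 0.09817/6.284 = 0.01562.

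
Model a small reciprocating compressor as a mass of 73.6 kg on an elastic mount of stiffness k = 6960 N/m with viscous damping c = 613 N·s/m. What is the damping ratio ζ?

ω_n = √(k/m) = √(6960/73.6) = 9.724 rad/s.
Critical damping c_c = 2√(k·m) = 2√(6960 × 73.6) = 1431 N·s/m, so ζ = c/c_c = 613/1431 = 0.4282.

0.428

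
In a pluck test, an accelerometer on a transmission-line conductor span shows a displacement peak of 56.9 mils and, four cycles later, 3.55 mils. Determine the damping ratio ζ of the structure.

Logarithmic decrement δ = (1/n)·ln(x₀/x_n) = (1/4)·ln(56.9/3.55) = (1/4)·ln(16.03) = 0.6936.
ζ = δ/√(4π² + δ²) = 0.6936/√(39.48 + 0.481) = 0.6936/6.321 = 0.1097.

0.110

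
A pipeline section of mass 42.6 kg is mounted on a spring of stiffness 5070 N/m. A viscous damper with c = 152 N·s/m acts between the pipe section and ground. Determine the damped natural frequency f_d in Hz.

1.71 Hz

ω_n = √(k/m) = √(5070/42.6) = 10.91 rad/s.
Critical damping c_c = 2√(k·m) = 2√(5070 × 42.6) = 929.5 N·s/m, so ζ = c/c_c = 152/929.5 = 0.1635.
ω_d = ω_n√(1 − ζ²) = 10.91 × √(1 − 0.0267) = 10.76 rad/s.
f_d = ω_d/(2π) = 1.713 Hz.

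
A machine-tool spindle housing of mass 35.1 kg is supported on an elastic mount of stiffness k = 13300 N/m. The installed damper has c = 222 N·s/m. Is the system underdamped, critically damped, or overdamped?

c_c = 2√(k·m) = 1366 N·s/m; ζ = c/c_c = 222/1366 = 0.162.
Since ζ < 1 the system is underdamped.

underdamped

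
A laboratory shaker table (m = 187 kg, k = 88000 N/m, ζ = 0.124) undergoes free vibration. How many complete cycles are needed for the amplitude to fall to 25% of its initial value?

Logarithmic decrement δ = 2πζ/√(1 − ζ²) = 2π × 0.1240/√(1 − 0.0154) = 0.7852.
x_n/x₀ = e^(−nδ) ≤ 0.25; take ln: n ≥ ln(1/0.25)/δ = 1.386/0.7852 = 1.766.
So 2 complete cycles are required.

2 cycles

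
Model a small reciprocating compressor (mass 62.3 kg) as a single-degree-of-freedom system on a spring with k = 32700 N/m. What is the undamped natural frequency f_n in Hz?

ω_n = √(k/m) = √(32700/62.3) = √524.9 = 22.91 rad/s.
f_n = ω_n/(2π) = 22.91/6.283 = 3.646 Hz.

3.65 Hz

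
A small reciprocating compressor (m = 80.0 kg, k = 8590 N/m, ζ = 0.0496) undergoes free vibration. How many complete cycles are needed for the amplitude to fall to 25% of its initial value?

5 cycles

Logarithmic decrement δ = 2πζ/√(1 − ζ²) = 2π × 0.04960/√(1 − 0.00246) = 0.3120.
x_n/x₀ = e^(−nδ) ≤ 0.25; take ln: n ≥ ln(1/0.25)/δ = 1.386/0.3120 = 4.443.
So 5 complete cycles are required.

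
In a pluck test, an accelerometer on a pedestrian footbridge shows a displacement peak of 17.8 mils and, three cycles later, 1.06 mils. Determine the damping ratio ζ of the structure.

0.148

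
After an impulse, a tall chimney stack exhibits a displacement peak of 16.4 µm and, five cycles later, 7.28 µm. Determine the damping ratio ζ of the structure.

Logarithmic decrement δ = (1/n)·ln(x₀/x_n) = (1/5)·ln(16.4/7.28) = (1/5)·ln(2.253) = 0.1624.
ζ = δ/√(4π² + δ²) = 0.1624/√(39.48 + 0.0264) = 0.1624/6.285 = 0.02584.

0.0258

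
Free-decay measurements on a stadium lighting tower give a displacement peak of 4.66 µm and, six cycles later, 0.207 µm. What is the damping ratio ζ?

0.0823

Logarithmic decrement δ = (1/n)·ln(x₀/x_n) = (1/6)·ln(4.66/0.207) = (1/6)·ln(22.51) = 0.5190.
ζ = δ/√(4π² + δ²) = 0.5190/√(39.48 + 0.269) = 0.5190/6.305 = 0.08232.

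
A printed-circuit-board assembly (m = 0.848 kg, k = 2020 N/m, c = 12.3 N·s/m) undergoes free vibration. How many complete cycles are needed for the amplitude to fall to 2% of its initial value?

5 cycles

ζ = c/(2√(km)) = 12.3/(2√(2020 × 0.848)) = 12.3/82.78 = 0.1486.
Logarithmic decrement δ = 2πζ/√(1 − ζ²) = 2π × 0.1486/√(1 − 0.0221) = 0.9441.
x_n/x₀ = e^(−nδ) ≤ 0.02; take ln: n ≥ ln(1/0.02)/δ = 3.912/0.9441 = 4.144.
So 5 complete cycles are required.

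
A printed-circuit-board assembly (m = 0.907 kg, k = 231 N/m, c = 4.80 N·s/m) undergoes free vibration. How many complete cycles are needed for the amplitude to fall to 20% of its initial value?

2 cycles

ζ = c/(2√(km)) = 4.80/(2√(231 × 0.907)) = 4.80/28.95 = 0.1658.
Logarithmic decrement δ = 2πζ/√(1 − ζ²) = 2π × 0.1658/√(1 − 0.0275) = 1.056.
x_n/x₀ = e^(−nδ) ≤ 0.2; take ln: n ≥ ln(1/0.2)/δ = 1.609/1.056 = 1.523.
So 2 complete cycles are required.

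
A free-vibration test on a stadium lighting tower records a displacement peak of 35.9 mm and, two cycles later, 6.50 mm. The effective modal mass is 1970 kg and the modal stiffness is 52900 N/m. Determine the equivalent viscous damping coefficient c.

2750 N·s/m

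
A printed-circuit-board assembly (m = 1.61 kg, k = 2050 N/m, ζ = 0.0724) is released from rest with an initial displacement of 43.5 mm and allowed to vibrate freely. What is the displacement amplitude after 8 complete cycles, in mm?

Logarithmic decrement δ = 2πζ/√(1 − ζ²) = 2π × 0.07240/√(1 − 0.00524) = 0.4561.
After n cycles, x_n/x₀ = e^(−nδ), so x_8 = 43.5 × e^(−8 × 0.4561) = 43.5 × 0.02602 = 1.132 mm.

1.13 mm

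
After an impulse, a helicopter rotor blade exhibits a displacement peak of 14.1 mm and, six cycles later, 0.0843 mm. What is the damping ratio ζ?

Logarithmic decrement δ = (1/n)·ln(x₀/x_n) = (1/6)·ln(14.1/0.0843) = (1/6)·ln(167.3) = 0.8533.
ζ = δ/√(4π² + δ²) = 0.8533/√(39.48 + 0.728) = 0.8533/6.341 = 0.1346.

0.135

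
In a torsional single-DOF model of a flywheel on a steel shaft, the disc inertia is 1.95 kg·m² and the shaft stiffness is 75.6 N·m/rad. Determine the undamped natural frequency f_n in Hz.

0.991 Hz

ω_n = √(k_t/J) = √(75.6/1.95) = √38.77 = 6.226 rad/s.
f_n = ω_n/(2π) = 6.226/6.283 = 0.9910 Hz.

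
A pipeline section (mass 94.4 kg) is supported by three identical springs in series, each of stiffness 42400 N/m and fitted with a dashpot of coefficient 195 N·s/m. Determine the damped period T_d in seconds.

Series springs: 1/k_eq = 3/42400, so k_eq = 42400/3 = 14130 N/m.
ω_n = √(k_eq/m) = √(14130/94.4) = 12.24 rad/s.
Critical damping c_c = 2√(k_eq·m) = 2√(14130 × 94.4) = 2310 N·s/m, so ζ = c/c_c = 195/2310 = 0.08441.
ω_d = ω_n√(1 − ζ²) = 12.24 × √(1 − 0.00713) = 12.19 rad/s.
T_d = 2π/ω_d = 0.5153 s.

0.515 s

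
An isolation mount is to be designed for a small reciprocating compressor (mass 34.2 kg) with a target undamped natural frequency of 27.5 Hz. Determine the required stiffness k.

ω_n = 2πf_n = 2π × 27.5 = 172.8 rad/s.
k = m·ω_n² = 34.2 × 172.8² = 34.2 × 29860 = 1021000 N/m.

1020000 N/m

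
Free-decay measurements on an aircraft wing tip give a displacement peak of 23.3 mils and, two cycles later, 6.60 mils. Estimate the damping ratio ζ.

0.0999

Logarithmic decrement δ = (1/n)·ln(x₀/x_n) = (1/2)·ln(23.3/6.60) = (1/2)·ln(3.530) = 0.6307.
ζ = δ/√(4π² + δ²) = 0.6307/√(39.48 + 0.398) = 0.6307/6.315 = 0.09988.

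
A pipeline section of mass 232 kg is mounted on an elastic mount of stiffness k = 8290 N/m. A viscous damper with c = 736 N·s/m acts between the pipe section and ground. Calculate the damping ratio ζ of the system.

ω_n = √(k/m) = √(8290/232) = 5.978 rad/s.
Critical damping c_c = 2√(k·m) = 2√(8290 × 232) = 2774 N·s/m, so ζ = c/c_c = 736/2774 = 0.2654.

0.265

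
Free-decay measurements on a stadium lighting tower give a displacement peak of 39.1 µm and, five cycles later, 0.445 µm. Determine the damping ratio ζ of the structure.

0.141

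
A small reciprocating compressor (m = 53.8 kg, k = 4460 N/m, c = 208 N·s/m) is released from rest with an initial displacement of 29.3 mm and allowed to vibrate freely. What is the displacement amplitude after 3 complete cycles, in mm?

0.488 mm

ζ = c/(2√(km)) = 208/(2√(4460 × 53.8)) = 208/979.7 = 0.2123.
Logarithmic decrement δ = 2πζ/√(1 − ζ²) = 2π × 0.2123/√(1 − 0.0451) = 1.365.
After n cycles, x_n/x₀ = e^(−nδ), so x_3 = 29.3 × e^(−3 × 1.365) = 29.3 × 0.01665 = 0.4878 mm.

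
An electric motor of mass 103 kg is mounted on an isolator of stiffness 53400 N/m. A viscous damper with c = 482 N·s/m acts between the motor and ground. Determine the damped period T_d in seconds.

ω_n = √(k/m) = √(53400/103) = 22.77 rad/s.
Critical damping c_c = 2√(k·m) = 2√(53400 × 103) = 4691 N·s/m, so ζ = c/c_c = 482/4691 = 0.1028.
ω_d = ω_n√(1 − ζ²) = 22.77 × √(1 − 0.0106) = 22.65 rad/s.
T_d = 2π/ω_d = 0.2774 s.

0.277 s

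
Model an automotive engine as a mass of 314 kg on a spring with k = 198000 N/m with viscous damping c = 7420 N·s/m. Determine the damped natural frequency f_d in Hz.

ω_n = √(k/m) = √(198000/314) = 25.11 rad/s.
Critical damping c_c = 2√(k·m) = 2√(198000 × 314) = 15770 N·s/m, so ζ = c/c_c = 7420/15770 = 0.4705.
ω_d = ω_n√(1 − ζ²) = 25.11 × √(1 − 0.221) = 22.16 rad/s.
f_d = ω_d/(2π) = 3.527 Hz.

3.53 Hz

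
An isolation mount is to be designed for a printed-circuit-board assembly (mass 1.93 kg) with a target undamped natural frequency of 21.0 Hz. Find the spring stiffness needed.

ω_n = 2πf_n = 2π × 21.0 = 131.9 rad/s.
k = m·ω_n² = 1.93 × 131.9² = 1.93 × 17410 = 33600 N/m.

33600 N/m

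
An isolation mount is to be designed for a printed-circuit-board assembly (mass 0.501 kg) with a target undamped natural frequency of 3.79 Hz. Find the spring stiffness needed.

284 N/m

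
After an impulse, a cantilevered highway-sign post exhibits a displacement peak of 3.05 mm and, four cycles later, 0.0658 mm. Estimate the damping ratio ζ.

Logarithmic decrement δ = (1/n)·ln(x₀/x_n) = (1/4)·ln(3.05/0.0658) = (1/4)·ln(46.35) = 0.9591.
ζ = δ/√(4π² + δ²) = 0.9591/√(39.48 + 0.920) = 0.9591/6.356 = 0.1509.

0.151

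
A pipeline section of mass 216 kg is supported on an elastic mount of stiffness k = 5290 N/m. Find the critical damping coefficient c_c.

2140 N·s/m

c_c = 2√(k·m) = 2√(5290 × 216) = 2 × 1069 = 2138 N·s/m.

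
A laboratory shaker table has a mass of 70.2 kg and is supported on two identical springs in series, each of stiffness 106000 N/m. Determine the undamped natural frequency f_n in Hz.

4.37 Hz

Series springs: 1/k_eq = 2/106000, so k_eq = 106000/2 = 53000 N/m.
ω_n = √(k_eq/m) = √(53000/70.2) = √755.0 = 27.48 rad/s.
f_n = ω_n/(2π) = 27.48/6.283 = 4.373 Hz.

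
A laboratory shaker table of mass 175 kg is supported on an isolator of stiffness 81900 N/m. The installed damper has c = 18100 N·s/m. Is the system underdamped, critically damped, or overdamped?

c_c = 2√(k·m) = 7572 N·s/m; ζ = c/c_c = 18100/7572 = 2.39.
Since ζ > 1 the system is overdamped.

overdamped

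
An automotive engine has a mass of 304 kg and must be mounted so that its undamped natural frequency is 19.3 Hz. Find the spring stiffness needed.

ω_n = 2πf_n = 2π × 19.3 = 121.3 rad/s.
k = m·ω_n² = 304 × 121.3² = 304 × 14710 = 4470000 N/m.

4470000 N/m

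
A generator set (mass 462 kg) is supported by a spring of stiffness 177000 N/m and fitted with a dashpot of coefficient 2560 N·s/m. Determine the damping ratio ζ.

0.142

ω_n = √(k/m) = √(177000/462) = 19.57 rad/s.
Critical damping c_c = 2√(k·m) = 2√(177000 × 462) = 18090 N·s/m, so ζ = c/c_c = 2560/18090 = 0.1415.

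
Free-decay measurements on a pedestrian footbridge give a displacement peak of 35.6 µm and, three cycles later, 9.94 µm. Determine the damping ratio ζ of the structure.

0.0675

Logarithmic decrement δ = (1/n)·ln(x₀/x_n) = (1/3)·ln(35.6/9.94) = (1/3)·ln(3.581) = 0.4253.
ζ = δ/√(4π² + δ²) = 0.4253/√(39.48 + 0.181) = 0.4253/6.298 = 0.06753.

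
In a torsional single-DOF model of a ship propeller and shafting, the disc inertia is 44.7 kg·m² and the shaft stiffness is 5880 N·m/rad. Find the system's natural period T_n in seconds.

ω_n = √(k_t/J) = √(5880/44.7) = √131.5 = 11.47 rad/s.
T_n = 2π/ω_n = 6.283/11.47 = 0.5478 s.

0.548 s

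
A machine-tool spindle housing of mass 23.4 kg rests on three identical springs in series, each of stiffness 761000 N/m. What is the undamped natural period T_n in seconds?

0.0603 s

Series springs: 1/k_eq = 3/761000, so k_eq = 761000/3 = 253700 N/m.
ω_n = √(k_eq/m) = √(253700/23.4) = √10840 = 104.1 rad/s.
T_n = 2π/ω_n = 6.283/104.1 = 0.06035 s.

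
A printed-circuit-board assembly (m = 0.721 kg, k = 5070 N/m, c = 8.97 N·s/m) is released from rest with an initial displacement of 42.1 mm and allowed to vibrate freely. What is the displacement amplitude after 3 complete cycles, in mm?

10.4 mm

ζ = c/(2√(km)) = 8.97/(2√(5070 × 0.721)) = 8.97/120.9 = 0.07418.
Logarithmic decrement δ = 2πζ/√(1 − ζ²) = 2π × 0.07418/√(1 − 0.00550) = 0.4674.
After n cycles, x_n/x₀ = e^(−nδ), so x_3 = 42.1 × e^(−3 × 0.4674) = 42.1 × 0.2461 = 10.36 mm.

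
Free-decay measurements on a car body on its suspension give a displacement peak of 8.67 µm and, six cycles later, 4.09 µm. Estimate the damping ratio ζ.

0.0199

Logarithmic decrement δ = (1/n)·ln(x₀/x_n) = (1/6)·ln(8.67/4.09) = (1/6)·ln(2.120) = 0.1252.
ζ = δ/√(4π² + δ²) = 0.1252/√(39.48 + 0.0157) = 0.1252/6.284 = 0.01993.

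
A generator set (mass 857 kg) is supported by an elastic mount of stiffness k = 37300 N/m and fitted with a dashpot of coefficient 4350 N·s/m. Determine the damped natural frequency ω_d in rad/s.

6.09 rad/s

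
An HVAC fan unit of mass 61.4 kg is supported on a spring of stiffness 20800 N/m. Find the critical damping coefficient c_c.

c_c = 2√(k·m) = 2√(20800 × 61.4) = 2 × 1130 = 2260 N·s/m.

2260 N·s/m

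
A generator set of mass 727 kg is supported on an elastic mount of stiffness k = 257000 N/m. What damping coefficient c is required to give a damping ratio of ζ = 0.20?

c_c = 2√(k·m) = 2√(257000 × 727) = 27340 N·s/m.
c = ζ·c_c = 0.20 × 27340 = 5468 N·s/m.

5470 N·s/m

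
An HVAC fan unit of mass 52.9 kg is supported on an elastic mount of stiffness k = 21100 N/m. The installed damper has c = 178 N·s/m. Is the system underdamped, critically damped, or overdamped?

underdamped

c_c = 2√(k·m) = 2113 N·s/m; ζ = c/c_c = 178/2113 = 0.0842.
Since ζ < 1 the system is underdamped.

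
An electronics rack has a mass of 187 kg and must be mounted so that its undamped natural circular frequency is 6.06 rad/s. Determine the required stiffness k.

k = m·ω_n² = 187 × 6.060² = 187 × 36.72 = 6867 N/m.

6870 N/m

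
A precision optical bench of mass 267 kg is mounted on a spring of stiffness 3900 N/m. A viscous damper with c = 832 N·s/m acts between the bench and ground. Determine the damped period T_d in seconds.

ω_n = √(k/m) = √(3900/267) = 3.822 rad/s.
Critical damping c_c = 2√(k·m) = 2√(3900 × 267) = 2041 N·s/m, so ζ = c/c_c = 832/2041 = 0.4077.
ω_d = ω_n√(1 − ζ²) = 3.822 × √(1 − 0.166) = 3.490 rad/s.
T_d = 2π/ω_d = 1.800 s.

1.80 s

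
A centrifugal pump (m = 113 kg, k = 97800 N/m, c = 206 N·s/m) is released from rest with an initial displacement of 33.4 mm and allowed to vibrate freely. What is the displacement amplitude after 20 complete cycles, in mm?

ζ = c/(2√(km)) = 206/(2√(97800 × 113)) = 206/6649 = 0.03098.
Logarithmic decrement δ = 2πζ/√(1 − ζ²) = 2π × 0.03098/√(1 − 0.000960) = 0.1948.
After n cycles, x_n/x₀ = e^(−nδ), so x_20 = 33.4 × e^(−20 × 0.1948) = 33.4 × 0.02034 = 0.6792 mm.

0.679 mm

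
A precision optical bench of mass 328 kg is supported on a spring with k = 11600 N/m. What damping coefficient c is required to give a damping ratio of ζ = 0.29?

c_c = 2√(k·m) = 2√(11600 × 328) = 3901 N·s/m.
c = ζ·c_c = 0.29 × 3901 = 1131 N·s/m.

1130 N·s/m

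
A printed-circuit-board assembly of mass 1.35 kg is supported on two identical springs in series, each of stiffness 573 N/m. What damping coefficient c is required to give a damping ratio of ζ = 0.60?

Series springs: 1/k_eq = 2/573, so k_eq = 573/2 = 286.5 N/m.
c_c = 2√(k_eq·m) = 2√(286.5 × 1.35) = 39.33 N·s/m.
c = ζ·c_c = 0.60 × 39.33 = 23.60 N·s/m.

23.6 N·s/m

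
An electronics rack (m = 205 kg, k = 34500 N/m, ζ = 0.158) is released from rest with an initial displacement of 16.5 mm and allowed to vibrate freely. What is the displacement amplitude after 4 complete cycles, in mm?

Logarithmic decrement δ = 2πζ/√(1 − ζ²) = 2π × 0.1580/√(1 − 0.0250) = 1.005.
After n cycles, x_n/x₀ = e^(−nδ), so x_4 = 16.5 × e^(−4 × 1.005) = 16.5 × 0.01793 = 0.2958 mm.

0.296 mm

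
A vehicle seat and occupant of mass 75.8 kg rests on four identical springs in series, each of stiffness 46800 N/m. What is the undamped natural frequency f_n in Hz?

1.98 Hz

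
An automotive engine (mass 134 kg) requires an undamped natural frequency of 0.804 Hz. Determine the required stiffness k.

3420 N/m

ω_n = 2πf_n = 2π × 0.804 = 5.052 rad/s.
k = m·ω_n² = 134 × 5.052² = 134 × 25.52 = 3420 N/m.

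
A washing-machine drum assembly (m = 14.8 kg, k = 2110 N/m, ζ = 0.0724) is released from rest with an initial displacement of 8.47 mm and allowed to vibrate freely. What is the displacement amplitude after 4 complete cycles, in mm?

1.37 mm

Logarithmic decrement δ = 2πζ/√(1 − ζ²) = 2π × 0.07240/√(1 − 0.00524) = 0.4561.
After n cycles, x_n/x₀ = e^(−nδ), so x_4 = 8.47 × e^(−4 × 0.4561) = 8.47 × 0.1613 = 1.366 mm.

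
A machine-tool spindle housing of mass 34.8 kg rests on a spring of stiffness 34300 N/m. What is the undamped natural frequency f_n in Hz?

5.00 Hz

ω_n = √(k/m) = √(34300/34.8) = √985.6 = 31.39 rad/s.
f_n = ω_n/(2π) = 31.39/6.283 = 4.997 Hz.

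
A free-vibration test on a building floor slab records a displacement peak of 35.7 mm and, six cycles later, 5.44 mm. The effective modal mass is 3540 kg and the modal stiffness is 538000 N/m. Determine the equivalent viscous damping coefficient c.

Logarithmic decrement δ = (1/n)·ln(x₀/x_n) = (1/6)·ln(35.7/5.44) = (1/6)·ln(6.562) = 0.3136.
ζ = δ/√(4π² + δ²) = 0.3136/√(39.48 + 0.0983) = 0.3136/6.291 = 0.04984.
c = ζ · 2√(km) = 0.04984 × 2√(538000 × 3540) = 0.04984 × 87280 = 4350 N·s/m.

4350 N·s/m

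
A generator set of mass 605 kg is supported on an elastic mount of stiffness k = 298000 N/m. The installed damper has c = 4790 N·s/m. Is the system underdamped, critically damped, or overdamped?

c_c = 2√(k·m) = 26850 N·s/m; ζ = c/c_c = 4790/26850 = 0.178.
Since ζ < 1 the system is underdamped.

underdamped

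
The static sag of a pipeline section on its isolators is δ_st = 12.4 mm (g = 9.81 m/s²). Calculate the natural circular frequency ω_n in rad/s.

ω_n = √(g/δ_st) = √(9.81/0.0124) = √791.1 = 28.13 rad/s.

28.1 rad/s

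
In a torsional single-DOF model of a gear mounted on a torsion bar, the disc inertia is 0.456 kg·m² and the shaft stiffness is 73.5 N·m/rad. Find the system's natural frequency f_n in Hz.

ω_n = √(k_t/J) = √(73.5/0.456) = √161.2 = 12.70 rad/s.
f_n = ω_n/(2π) = 12.70/6.283 = 2.021 Hz.

2.02 Hz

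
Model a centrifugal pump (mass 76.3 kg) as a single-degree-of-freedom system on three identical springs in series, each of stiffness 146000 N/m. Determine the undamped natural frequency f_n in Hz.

Series springs: 1/k_eq = 3/146000, so k_eq = 146000/3 = 48670 N/m.
ω_n = √(k_eq/m) = √(48670/76.3) = √637.8 = 25.26 rad/s.
f_n = ω_n/(2π) = 25.26/6.283 = 4.020 Hz.

4.02 Hz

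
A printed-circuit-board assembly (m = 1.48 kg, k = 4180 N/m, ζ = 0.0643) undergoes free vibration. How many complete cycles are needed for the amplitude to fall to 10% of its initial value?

6 cycles

Logarithmic decrement δ = 2πζ/√(1 − ζ²) = 2π × 0.06430/√(1 − 0.00413) = 0.4048.
x_n/x₀ = e^(−nδ) ≤ 0.1; take ln: n ≥ ln(1/0.1)/δ = 2.303/0.4048 = 5.688.
So 6 complete cycles are required.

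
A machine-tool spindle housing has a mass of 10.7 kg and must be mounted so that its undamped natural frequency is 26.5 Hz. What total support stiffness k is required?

297000 N/m

ω_n = 2πf_n = 2π × 26.5 = 166.5 rad/s.
k = m·ω_n² = 10.7 × 166.5² = 10.7 × 27720 = 296600 N/m.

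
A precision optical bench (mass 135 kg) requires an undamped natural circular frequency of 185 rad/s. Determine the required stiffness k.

4620000 N/m

k = m·ω_n² = 135 × 185.0² = 135 × 34220 = 4620000 N/m.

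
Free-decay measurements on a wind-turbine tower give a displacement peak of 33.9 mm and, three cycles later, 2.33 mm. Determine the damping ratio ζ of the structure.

0.141

Logarithmic decrement δ = (1/n)·ln(x₀/x_n) = (1/3)·ln(33.9/2.33) = (1/3)·ln(14.55) = 0.8925.
ζ = δ/√(4π² + δ²) = 0.8925/√(39.48 + 0.797) = 0.8925/6.346 = 0.1406.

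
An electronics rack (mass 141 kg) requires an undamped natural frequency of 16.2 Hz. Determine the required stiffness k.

ω_n = 2πf_n = 2π × 16.2 = 101.8 rad/s.
k = m·ω_n² = 141 × 101.8² = 141 × 10360 = 1461000 N/m.

1460000 N/m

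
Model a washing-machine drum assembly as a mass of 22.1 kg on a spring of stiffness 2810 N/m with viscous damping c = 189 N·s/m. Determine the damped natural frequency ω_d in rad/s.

ω_n = √(k/m) = √(2810/22.1) = 11.28 rad/s.
Critical damping c_c = 2√(k·m) = 2√(2810 × 22.1) = 498.4 N·s/m, so ζ = c/c_c = 189/498.4 = 0.3792.
ω_d = ω_n√(1 − ζ²) = 11.28 × √(1 − 0.144) = 10.43 rad/s.

10.4 rad/s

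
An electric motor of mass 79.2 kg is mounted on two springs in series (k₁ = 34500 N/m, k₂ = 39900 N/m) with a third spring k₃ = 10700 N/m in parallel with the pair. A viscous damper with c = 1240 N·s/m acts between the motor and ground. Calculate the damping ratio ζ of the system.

Series pair: k_s = k₁k₂/(k₁+k₂) = (34500)(39900)/(34500 + 39900) = 18500 N/m. In parallel with k₃: k_eq = 18500 + 10700 = 29200 N/m.
ω_n = √(k_eq/m) = √(29200/79.2) = 19.20 rad/s.
Critical damping c_c = 2√(k_eq·m) = 2√(29200 × 79.2) = 3042 N·s/m, so ζ = c/c_c = 1240/3042 = 0.4077.

0.408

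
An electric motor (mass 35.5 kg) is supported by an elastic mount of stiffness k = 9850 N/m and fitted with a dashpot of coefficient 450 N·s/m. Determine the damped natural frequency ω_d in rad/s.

15.4 rad/s

ω_n = √(k/m) = √(9850/35.5) = 16.66 rad/s.
Critical damping c_c = 2√(k·m) = 2√(9850 × 35.5) = 1183 N·s/m, so ζ = c/c_c = 450/1183 = 0.3805.
ω_d = ω_n√(1 − ζ²) = 16.66 × √(1 − 0.145) = 15.40 rad/s.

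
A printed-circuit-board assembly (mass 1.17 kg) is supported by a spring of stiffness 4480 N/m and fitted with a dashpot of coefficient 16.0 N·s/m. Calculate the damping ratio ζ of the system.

0.110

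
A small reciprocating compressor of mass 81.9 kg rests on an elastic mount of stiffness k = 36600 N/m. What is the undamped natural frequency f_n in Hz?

ω_n = √(k/m) = √(36600/81.9) = √446.9 = 21.14 rad/s.
f_n = ω_n/(2π) = 21.14/6.283 = 3.364 Hz.

3.36 Hz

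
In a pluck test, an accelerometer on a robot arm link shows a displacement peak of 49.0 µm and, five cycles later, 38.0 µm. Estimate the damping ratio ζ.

Logarithmic decrement δ = (1/n)·ln(x₀/x_n) = (1/5)·ln(49.0/38.0) = (1/5)·ln(1.289) = 0.05085.
ζ = δ/√(4π² + δ²) = 0.05085/√(39.48 + 0.00259) = 0.05085/6.283 = 0.008092.

0.00809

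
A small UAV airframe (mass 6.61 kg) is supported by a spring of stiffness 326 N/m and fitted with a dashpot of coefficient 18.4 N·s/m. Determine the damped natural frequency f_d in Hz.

1.10 Hz

ω_n = √(k/m) = √(326.0/6.61) = 7.023 rad/s.
Critical damping c_c = 2√(k·m) = 2√(326.0 × 6.61) = 92.84 N·s/m, so ζ = c/c_c = 18.4/92.84 = 0.1982.
ω_d = ω_n√(1 − ζ²) = 7.023 × √(1 − 0.0393) = 6.883 rad/s.
f_d = ω_d/(2π) = 1.096 Hz.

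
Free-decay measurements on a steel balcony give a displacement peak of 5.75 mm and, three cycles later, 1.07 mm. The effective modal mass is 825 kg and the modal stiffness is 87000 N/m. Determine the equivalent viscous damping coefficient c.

Logarithmic decrement δ = (1/n)·ln(x₀/x_n) = (1/3)·ln(5.75/1.07) = (1/3)·ln(5.374) = 0.5605.
ζ = δ/√(4π² + δ²) = 0.5605/√(39.48 + 0.314) = 0.5605/6.308 = 0.08886.
c = ζ · 2√(km) = 0.08886 × 2√(87000 × 825) = 0.08886 × 16940 = 1506 N·s/m.

1510 N·s/m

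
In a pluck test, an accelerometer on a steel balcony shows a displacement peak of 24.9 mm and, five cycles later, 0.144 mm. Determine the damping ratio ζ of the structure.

Logarithmic decrement δ = (1/n)·ln(x₀/x_n) = (1/5)·ln(24.9/0.144) = (1/5)·ln(172.9) = 1.031.
ζ = δ/√(4π² + δ²) = 1.031/√(39.48 + 1.06) = 1.031/6.367 = 0.1619.

0.162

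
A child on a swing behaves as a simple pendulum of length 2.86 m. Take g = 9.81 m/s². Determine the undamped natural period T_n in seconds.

3.39 s

For a simple pendulum ω_n = √(g/L) = √(9.81/2.86) = √3.430 = 1.852 rad/s.
T_n = 2π/ω_n = 6.283/1.852 = 3.393 s.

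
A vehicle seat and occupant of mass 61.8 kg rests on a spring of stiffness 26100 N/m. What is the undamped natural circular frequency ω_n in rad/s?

ω_n = √(k/m) = √(26100/61.8) = √422.3 = 20.55 rad/s.

20.6 rad/s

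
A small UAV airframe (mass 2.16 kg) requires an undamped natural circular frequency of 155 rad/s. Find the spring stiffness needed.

51900 N/m

k = m·ω_n² = 2.16 × 155.0² = 2.16 × 24020 = 51890 N/m.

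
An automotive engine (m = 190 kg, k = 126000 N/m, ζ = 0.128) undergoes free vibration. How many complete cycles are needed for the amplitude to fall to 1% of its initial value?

Logarithmic decrement δ = 2πζ/√(1 − ζ²) = 2π × 0.1280/√(1 − 0.0164) = 0.8109.
x_n/x₀ = e^(−nδ) ≤ 0.01; take ln: n ≥ ln(1/0.01)/δ = 4.605/0.8109 = 5.679.
So 6 complete cycles are required.

6 cycles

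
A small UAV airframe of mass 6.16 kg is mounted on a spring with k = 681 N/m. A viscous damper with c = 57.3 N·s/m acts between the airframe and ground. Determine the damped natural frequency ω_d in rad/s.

9.43 rad/s

ω_n = √(k/m) = √(681.0/6.16) = 10.51 rad/s.
Critical damping c_c = 2√(k·m) = 2√(681.0 × 6.16) = 129.5 N·s/m, so ζ = c/c_c = 57.3/129.5 = 0.4423.
ω_d = ω_n√(1 − ζ²) = 10.51 × √(1 − 0.196) = 9.430 rad/s.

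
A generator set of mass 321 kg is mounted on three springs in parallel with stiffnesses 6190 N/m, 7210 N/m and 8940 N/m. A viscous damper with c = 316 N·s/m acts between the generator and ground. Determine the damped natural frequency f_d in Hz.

Parallel springs add: k_eq = 6190 + 7210 + 8940 = 22340 N/m.
ω_n = √(k_eq/m) = √(22340/321) = 8.342 rad/s.
Critical damping c_c = 2√(k_eq·m) = 2√(22340 × 321) = 5356 N·s/m, so ζ = c/c_c = 316/5356 = 0.05900.
ω_d = ω_n√(1 − ζ²) = 8.342 × √(1 − 0.00348) = 8.328 rad/s.
f_d = ω_d/(2π) = 1.325 Hz.

1.33 Hz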